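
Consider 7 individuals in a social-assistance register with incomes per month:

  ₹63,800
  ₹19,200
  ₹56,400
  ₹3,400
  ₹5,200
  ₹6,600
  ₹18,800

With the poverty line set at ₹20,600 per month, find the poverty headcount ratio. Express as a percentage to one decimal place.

71.4%

5 of the 7 individuals have income below ₹20,600.
H = 5/7 = 71.4%.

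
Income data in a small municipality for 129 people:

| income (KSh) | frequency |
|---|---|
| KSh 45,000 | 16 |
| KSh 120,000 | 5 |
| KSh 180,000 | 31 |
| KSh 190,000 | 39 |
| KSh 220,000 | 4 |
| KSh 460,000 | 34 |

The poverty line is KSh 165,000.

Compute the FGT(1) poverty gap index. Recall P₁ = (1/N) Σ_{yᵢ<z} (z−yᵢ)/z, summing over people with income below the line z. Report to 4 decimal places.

0.1008

Incomes under z: 16×KSh 45,000, 5×KSh 120,000 (q = 21 of N = 129).
Gap ratios (z−y)/z: (165000−45000)/165000 = 0.7273 (×16); (165000−120000)/165000 = 0.2727 (×5).
Σ = 13.000000. Dividing by the full population N = 129 gives P₁ = 0.1008.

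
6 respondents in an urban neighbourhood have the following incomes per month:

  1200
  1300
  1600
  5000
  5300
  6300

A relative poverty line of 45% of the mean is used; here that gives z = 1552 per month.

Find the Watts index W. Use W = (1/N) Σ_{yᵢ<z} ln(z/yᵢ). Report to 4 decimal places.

0.0724

Incomes under z: 1200, 1300 (q = 2 of N = 6).
Log gaps: ln(1552/1200) = 0.2572; ln(1552/1300) = 0.1772.
W = 0.434403 / 6 = 0.0724.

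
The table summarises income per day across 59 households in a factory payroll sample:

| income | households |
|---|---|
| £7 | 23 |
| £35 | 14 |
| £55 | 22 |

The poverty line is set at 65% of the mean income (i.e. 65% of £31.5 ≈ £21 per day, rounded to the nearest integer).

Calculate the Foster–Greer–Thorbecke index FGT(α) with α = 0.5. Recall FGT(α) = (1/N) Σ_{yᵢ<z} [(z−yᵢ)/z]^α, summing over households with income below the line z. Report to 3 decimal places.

0.318

Incomes under z: 23×£7 (q = 23 of N = 59).
Shortfall ratios: (21−7)/21 = 0.6667 (×23).
Raised to α = 0.5: 0.81650 (×23).
Sum = 18.779421; FGT(0.5) = 18.779421 / 59 = 0.318.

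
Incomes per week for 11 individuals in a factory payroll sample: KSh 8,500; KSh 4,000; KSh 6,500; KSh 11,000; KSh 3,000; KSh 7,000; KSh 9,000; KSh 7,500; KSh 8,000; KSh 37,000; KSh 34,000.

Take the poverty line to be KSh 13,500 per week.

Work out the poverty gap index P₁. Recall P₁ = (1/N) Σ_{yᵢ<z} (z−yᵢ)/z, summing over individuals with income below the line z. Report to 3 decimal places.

0.384

Poor units: KSh 3,000, KSh 4,000, KSh 6,500, KSh 7,000, KSh 7,500, KSh 8,000, KSh 8,500, KSh 9,000, KSh 11,000 (q = 9 of N = 11).
Relative gaps: (13500−3000)/13500 = 0.7778; (13500−4000)/13500 = 0.7037; (13500−6500)/13500 = 0.5185; (13500−7000)/13500 = 0.4815; (13500−7500)/13500 = 0.4444; (13500−8000)/13500 = 0.4074; (13500−8500)/13500 = 0.3704; (13500−9000)/13500 = 0.3333; (13500−11000)/13500 = 0.1852.
Sum of shortfalls = 4.222222; P₁ averages over all N: 4.222222 / 11 = 0.384.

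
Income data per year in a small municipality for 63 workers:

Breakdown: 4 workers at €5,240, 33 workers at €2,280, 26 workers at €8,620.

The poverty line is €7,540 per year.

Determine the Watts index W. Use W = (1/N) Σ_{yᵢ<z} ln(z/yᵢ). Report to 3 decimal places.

0.650

Incomes under z: 33×€2,280, 4×€5,240 (q = 37 of N = 63).
Log gaps: ln(7540/2280) = 1.1960 (×33); ln(7540/5240) = 0.3639 (×4).
W = 40.925145 / 63 = 0.650.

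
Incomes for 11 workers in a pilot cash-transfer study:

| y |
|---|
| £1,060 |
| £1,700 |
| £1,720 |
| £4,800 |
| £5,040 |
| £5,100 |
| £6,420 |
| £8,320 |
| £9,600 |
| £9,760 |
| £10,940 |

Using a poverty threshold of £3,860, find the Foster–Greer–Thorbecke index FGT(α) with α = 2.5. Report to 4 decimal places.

0.0828

Below the line: £1,060, £1,700, £1,720 (q = 3 of N = 11).
Relative gaps: (3860−1060)/3860 = 0.7254; (3860−1700)/3860 = 0.5596; (3860−1720)/3860 = 0.5544.
Raised to α = 2.5: 0.44815; 0.23424; 0.22886.
Sum = 0.911254; FGT(2.5) = 0.911254 / 11 = 0.0828.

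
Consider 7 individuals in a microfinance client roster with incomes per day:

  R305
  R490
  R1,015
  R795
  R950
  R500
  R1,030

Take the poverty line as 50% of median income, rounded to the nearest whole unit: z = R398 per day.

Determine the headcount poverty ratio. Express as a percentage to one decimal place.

1 of the 7 individuals have income below R398.
H = 1/7 = 14.3%.

14.3%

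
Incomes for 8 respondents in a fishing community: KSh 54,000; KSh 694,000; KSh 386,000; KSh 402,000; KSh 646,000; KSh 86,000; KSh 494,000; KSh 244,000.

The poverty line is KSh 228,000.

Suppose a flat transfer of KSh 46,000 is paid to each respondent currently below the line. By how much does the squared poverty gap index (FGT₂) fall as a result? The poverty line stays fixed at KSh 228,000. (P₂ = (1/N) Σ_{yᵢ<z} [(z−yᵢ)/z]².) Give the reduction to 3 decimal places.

Before: below the line — KSh 54,000, KSh 86,000; squared poverty gap index (FGT₂) = 0.12129.
After the KSh 46,000 transfer: below the line — KSh 100,000, KSh 132,000; squared poverty gap index (FGT₂) = 0.06156.
Reduction = 0.12129 − 0.06156 = 0.060.

0.060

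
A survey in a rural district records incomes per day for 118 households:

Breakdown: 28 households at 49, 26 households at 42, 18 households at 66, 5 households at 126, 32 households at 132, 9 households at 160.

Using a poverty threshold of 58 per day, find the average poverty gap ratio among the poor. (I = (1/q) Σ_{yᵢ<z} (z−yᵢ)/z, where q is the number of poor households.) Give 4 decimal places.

0.2133

Below the line: 26×42, 28×49 (q = 54 of N = 118).
Shortfall ratios (z−y)/z: 0.2759 (×26), 0.1552 (×28); sum = 11.517241.
The income-gap ratio divides by q (the poor only): 11.517241 / 54 = 0.2133.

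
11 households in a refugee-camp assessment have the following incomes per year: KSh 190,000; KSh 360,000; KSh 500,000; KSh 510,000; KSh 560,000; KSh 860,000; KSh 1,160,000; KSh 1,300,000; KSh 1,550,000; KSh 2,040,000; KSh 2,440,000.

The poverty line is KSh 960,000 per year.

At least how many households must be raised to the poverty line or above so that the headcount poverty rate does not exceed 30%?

3

6 of the 11 households are poor, so H = 6/11 = 0.545.
A headcount ratio of at most 30% allows at most ⌊0.30 × 11⌋ = 3 poor households.
So at least 6 − 3 = 3 must be lifted.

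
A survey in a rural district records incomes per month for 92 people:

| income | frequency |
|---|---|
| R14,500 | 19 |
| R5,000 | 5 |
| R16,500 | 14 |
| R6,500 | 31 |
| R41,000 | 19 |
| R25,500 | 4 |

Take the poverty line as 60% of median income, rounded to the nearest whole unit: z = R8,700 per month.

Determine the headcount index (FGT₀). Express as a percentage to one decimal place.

36 of the 92 people have income below R8,700.
H = 36/92 = 39.1%.

39.1%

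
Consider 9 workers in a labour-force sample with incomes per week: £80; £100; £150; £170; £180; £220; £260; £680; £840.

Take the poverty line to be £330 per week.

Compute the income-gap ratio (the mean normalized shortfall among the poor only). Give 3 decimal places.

Below z: £80, £100, £150, £170, £180, £220, £260 (q = 7 of N = 9).
Shortfall ratios (z−y)/z: 0.7576, 0.6970, 0.5455, 0.4848, 0.4545, 0.3333, 0.2121; sum = 3.484848.
The income-gap ratio divides by q (the poor only): 3.484848 / 7 = 0.498.

0.498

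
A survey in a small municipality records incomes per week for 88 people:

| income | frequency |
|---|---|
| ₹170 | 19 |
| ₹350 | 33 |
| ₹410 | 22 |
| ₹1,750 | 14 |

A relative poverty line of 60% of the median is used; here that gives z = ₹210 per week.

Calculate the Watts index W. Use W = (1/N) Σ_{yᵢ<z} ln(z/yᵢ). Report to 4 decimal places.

0.0456

Below z: 19×₹170 (q = 19 of N = 88).
ln(z/y) terms: ln(210/170) = 0.2113 (×19).
W = 4.014873 / 88 = 0.0456.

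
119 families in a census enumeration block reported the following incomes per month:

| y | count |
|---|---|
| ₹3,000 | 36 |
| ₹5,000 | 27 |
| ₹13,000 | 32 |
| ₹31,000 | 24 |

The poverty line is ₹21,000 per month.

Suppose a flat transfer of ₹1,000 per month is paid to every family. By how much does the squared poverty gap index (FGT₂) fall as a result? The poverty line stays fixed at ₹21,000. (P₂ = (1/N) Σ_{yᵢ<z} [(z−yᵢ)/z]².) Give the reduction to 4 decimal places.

Before: below the line — 36×₹3,000, 27×₹5,000, 32×₹13,000; squared poverty gap index (FGT₂) = 0.392995.
After the ₹1,000 transfer: below the line — 36×₹4,000, 27×₹6,000, 32×₹14,000; squared poverty gap index (FGT₂) = 0.343890.
Reduction = 0.392995 − 0.343890 = 0.0491.

0.0491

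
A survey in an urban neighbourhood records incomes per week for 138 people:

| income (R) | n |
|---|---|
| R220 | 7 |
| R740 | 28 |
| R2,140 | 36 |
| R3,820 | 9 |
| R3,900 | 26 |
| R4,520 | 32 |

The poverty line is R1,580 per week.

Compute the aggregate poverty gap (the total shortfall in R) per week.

R33,040

Incomes under z: 7×R220, 28×R740 (q = 35 of N = 138).
Individual gaps: 7×(1580−220) = 9520; 28×(1580−740) = 23520.
Aggregate gap = R33,040.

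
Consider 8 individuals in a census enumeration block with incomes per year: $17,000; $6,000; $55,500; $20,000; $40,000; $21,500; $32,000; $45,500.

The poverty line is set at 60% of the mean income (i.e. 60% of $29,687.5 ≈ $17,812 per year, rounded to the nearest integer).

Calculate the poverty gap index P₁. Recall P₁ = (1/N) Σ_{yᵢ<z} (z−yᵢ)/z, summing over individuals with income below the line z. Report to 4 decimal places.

0.0886

Incomes under z: $6,000, $17,000 (q = 2 of N = 8).
Shortfall ratios: (17812−6000)/17812 = 0.6631; (17812−17000)/17812 = 0.0456.
Sum of shortfalls = 0.708736; P₁ averages over all N: 0.708736 / 8 = 0.0886.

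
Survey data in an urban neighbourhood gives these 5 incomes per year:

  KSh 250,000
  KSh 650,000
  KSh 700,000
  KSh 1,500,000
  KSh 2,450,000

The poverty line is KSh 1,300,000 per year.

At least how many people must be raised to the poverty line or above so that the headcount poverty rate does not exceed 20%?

2

3 of the 5 people are poor, so H = 3/5 = 0.600.
A headcount ratio of at most 20% allows at most ⌊0.20 × 5⌋ = 1 poor people.
So at least 3 − 1 = 2 must be lifted.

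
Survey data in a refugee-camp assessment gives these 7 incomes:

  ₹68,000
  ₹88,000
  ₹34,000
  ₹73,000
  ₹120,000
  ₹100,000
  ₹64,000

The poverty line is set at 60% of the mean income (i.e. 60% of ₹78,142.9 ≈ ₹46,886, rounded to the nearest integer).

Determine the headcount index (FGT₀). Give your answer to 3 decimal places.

0.143

1 of the 7 families have income below ₹46,886.
H = 1/7 = 0.143.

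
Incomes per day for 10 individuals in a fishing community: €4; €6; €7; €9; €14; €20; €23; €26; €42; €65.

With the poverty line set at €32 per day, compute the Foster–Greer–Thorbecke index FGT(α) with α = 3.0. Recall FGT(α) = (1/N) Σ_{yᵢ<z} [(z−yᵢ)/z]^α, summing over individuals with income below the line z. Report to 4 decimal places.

0.2314

Below z: €4, €6, €7, €9, €14, €20, €23, €26 (q = 8 of N = 10).
Gap ratios (z−y)/z: (32−4)/32 = 0.8750; (32−6)/32 = 0.8125; (32−7)/32 = 0.7812; (32−9)/32 = 0.7188; (32−14)/32 = 0.5625; (32−20)/32 = 0.3750; (32−23)/32 = 0.2812; (32−26)/32 = 0.1875.
Raised to α = 3.0: 0.66992; 0.53638; 0.47684; 0.37131; 0.17798; 0.05273; 0.02225; 0.00659.
Sum = 2.313995; FGT(3.0) = 2.313995 / 10 = 0.2314.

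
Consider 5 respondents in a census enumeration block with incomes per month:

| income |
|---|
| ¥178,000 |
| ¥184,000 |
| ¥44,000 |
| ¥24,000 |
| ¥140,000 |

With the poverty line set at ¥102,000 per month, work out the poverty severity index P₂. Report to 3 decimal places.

Below z: ¥24,000, ¥44,000 (q = 2 of N = 5).
Normalized shortfalls: (102000−24000)/102000 = 0.7647; (102000−44000)/102000 = 0.5686.
Squared: 0.5848; 0.3233.
Sum = 0.908112; P₂ = 0.908112 / 5 = 0.182.

0.182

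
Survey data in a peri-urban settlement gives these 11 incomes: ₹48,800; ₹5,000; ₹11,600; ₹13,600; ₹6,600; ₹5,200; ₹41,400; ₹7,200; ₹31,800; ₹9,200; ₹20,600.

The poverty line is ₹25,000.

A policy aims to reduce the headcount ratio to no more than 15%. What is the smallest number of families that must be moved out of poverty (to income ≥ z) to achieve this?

7

Currently q = 8 of N = 11 are below the line (H = 0.727).
A headcount ratio of at most 15% allows at most ⌊0.15 × 11⌋ = 1 poor families.
So at least 8 − 1 = 7 must be lifted.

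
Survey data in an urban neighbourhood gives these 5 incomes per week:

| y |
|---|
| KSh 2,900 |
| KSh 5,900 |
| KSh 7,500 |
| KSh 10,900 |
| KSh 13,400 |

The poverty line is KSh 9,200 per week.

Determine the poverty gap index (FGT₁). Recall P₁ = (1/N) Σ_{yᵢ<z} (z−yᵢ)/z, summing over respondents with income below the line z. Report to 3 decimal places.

0.246

Incomes under z: KSh 2,900, KSh 5,900, KSh 7,500 (q = 3 of N = 5).
Shortfall ratios: (9200−2900)/9200 = 0.6848; (9200−5900)/9200 = 0.3587; (9200−7500)/9200 = 0.1848.
Σ = 1.228261. Dividing by the full population N = 5 gives P₁ = 0.246.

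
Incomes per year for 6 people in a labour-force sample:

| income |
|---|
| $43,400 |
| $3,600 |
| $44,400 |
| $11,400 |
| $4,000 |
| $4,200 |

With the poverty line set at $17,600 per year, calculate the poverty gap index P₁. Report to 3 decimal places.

0.447

Below z: $3,600, $4,000, $4,200, $11,400 (q = 4 of N = 6).
Gap ratios (z−y)/z: (17600−3600)/17600 = 0.7955; (17600−4000)/17600 = 0.7727; (17600−4200)/17600 = 0.7614; (17600−11400)/17600 = 0.3523.
Σ = 2.681818. Dividing by the full population N = 6 gives P₁ = 0.447.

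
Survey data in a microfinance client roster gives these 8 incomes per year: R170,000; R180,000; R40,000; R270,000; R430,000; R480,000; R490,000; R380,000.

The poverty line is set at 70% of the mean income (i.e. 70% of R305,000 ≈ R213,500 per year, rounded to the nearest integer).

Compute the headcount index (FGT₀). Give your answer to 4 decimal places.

0.3750

3 of the 8 families have income below R213,500.
H = 3/8 = 0.3750.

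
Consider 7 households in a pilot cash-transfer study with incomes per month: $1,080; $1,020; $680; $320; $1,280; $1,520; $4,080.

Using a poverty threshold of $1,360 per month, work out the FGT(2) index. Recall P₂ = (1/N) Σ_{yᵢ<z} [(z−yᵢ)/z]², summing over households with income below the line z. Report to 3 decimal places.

0.135

Poor units: $320, $680, $1,020, $1,080, $1,280 (q = 5 of N = 7).
Relative gaps: (1360−320)/1360 = 0.7647; (1360−680)/1360 = 0.5000; (1360−1020)/1360 = 0.2500; (1360−1080)/1360 = 0.2059; (1360−1280)/1360 = 0.0588.
Squared: 0.5848; 0.2500; 0.0625; 0.0424; 0.0035.
Sum = 0.943123; P₂ = 0.943123 / 7 = 0.135.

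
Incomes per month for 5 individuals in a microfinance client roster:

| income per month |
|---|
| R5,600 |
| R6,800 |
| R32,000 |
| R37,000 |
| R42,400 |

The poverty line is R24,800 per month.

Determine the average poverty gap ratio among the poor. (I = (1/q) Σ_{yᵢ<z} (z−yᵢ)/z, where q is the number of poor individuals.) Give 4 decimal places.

0.7500

Incomes under z: R5,600, R6,800 (q = 2 of N = 5).
Shortfall ratios (z−y)/z: 0.7742, 0.7258; sum = 1.500000.
I averages over the q = 2 poor units only: 1.500000 / 2 = 0.7500.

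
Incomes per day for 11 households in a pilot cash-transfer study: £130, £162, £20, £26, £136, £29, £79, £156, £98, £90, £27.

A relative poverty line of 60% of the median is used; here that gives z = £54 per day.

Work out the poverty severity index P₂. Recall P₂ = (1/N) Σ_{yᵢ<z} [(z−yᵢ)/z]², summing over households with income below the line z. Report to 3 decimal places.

Poor units: £20, £26, £27, £29 (q = 4 of N = 11).
Shortfall ratios: (54−20)/54 = 0.6296; (54−26)/54 = 0.5185; (54−27)/54 = 0.5000; (54−29)/54 = 0.4630.
Squared: 0.3964; 0.2689; 0.2500; 0.2143.
Sum = 1.129630; P₂ = 1.129630 / 11 = 0.103.

0.103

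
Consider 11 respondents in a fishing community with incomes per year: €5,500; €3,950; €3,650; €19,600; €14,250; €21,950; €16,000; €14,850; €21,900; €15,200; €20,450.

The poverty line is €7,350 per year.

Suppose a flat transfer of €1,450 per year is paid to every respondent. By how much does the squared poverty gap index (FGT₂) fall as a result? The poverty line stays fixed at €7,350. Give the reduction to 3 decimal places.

0.033

Before: below the line — €3,650, €3,950, €5,500; squared poverty gap index (FGT₂) = 0.04825.
After the €1,450 transfer: below the line — €5,100, €5,400, €6,950; squared poverty gap index (FGT₂) = 0.01519.
Reduction = 0.04825 − 0.01519 = 0.033.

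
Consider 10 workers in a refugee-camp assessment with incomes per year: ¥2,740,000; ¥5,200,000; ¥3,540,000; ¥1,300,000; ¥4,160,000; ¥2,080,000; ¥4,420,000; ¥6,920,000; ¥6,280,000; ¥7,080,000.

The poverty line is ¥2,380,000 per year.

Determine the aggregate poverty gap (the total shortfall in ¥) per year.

¥1,380,000

Poor units: ¥1,300,000, ¥2,080,000 (q = 2 of N = 10).
Individual gaps: 2380000−1300000 = 1080000; 2380000−2080000 = 300000.
Aggregate gap = ¥1,380,000.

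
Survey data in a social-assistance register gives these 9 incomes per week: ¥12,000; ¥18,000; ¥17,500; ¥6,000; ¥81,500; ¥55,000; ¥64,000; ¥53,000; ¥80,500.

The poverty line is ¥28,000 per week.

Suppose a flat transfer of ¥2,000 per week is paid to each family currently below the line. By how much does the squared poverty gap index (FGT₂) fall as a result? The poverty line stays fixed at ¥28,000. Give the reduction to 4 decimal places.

0.0309

Before: below the line — ¥6,000, ¥12,000, ¥17,500, ¥18,000; squared poverty gap index (FGT₂) = 0.134673.
After the ¥2,000 transfer: below the line — ¥8,000, ¥14,000, ¥19,500, ¥20,000; squared poverty gap index (FGT₂) = 0.103777.
Reduction = 0.134673 − 0.103777 = 0.0309.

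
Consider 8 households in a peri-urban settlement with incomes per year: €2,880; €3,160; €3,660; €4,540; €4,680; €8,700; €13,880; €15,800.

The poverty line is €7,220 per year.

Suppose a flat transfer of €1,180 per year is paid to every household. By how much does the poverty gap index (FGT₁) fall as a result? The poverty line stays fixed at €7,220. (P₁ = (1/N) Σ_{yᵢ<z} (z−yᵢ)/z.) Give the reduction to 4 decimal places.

0.1021

Before: below the line — €2,880, €3,160, €3,660, €4,540, €4,680; poverty gap index (FGT₁) = 0.297438.
After the €1,180 transfer: below the line — €4,060, €4,340, €4,840, €5,720, €5,860; poverty gap index (FGT₁) = 0.195291.
Reduction = 0.297438 − 0.195291 = 0.1021.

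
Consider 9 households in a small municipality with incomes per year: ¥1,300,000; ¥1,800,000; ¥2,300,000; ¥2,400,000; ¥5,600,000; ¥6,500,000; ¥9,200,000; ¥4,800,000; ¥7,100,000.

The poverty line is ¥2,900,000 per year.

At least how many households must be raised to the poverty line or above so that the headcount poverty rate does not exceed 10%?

Currently q = 4 of N = 9 are below the line (H = 0.444).
A headcount ratio of at most 10% allows at most ⌊0.10 × 9⌋ = 0 poor households.
So at least 4 − 0 = 4 must be lifted.

4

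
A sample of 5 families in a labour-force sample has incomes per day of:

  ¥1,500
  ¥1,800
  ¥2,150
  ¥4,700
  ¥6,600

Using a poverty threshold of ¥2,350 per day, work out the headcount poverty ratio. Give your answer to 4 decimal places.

0.6000

3 of the 5 families have income below ¥2,350.
H = 3/5 = 0.6000.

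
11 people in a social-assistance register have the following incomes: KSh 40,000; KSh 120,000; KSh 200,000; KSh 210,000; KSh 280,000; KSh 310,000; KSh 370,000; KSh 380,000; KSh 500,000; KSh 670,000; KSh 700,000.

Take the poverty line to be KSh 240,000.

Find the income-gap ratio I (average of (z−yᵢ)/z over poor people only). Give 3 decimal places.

Below z: KSh 40,000, KSh 120,000, KSh 200,000, KSh 210,000 (q = 4 of N = 11).
Relative gaps: 0.8333, 0.5000, 0.1667, 0.1250; sum = 1.625000.
The income-gap ratio divides by q (the poor only): 1.625000 / 4 = 0.406.

0.406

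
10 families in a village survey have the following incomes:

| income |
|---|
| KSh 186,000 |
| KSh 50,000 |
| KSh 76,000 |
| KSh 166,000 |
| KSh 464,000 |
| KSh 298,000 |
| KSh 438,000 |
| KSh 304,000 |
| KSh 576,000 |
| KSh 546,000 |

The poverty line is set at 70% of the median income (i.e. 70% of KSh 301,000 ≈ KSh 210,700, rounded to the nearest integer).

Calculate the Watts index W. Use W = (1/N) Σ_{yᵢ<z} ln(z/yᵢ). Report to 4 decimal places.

0.2821

Below z: KSh 50,000, KSh 76,000, KSh 166,000, KSh 186,000 (q = 4 of N = 10).
ln(z/y) terms: ln(210700/50000) = 1.4384; ln(210700/76000) = 1.0197; ln(210700/166000) = 0.2384; ln(210700/186000) = 0.1247.
W = 2.821250 / 10 = 0.2821.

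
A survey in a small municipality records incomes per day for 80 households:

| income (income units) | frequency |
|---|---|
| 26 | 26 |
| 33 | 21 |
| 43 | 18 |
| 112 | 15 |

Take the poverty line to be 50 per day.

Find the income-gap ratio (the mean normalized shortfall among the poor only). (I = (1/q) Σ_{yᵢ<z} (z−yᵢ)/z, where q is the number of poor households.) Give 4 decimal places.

Below z: 26×26, 21×33, 18×43 (q = 65 of N = 80).
Shortfall ratios (z−y)/z: 0.4800 (×26), 0.3400 (×21), 0.1400 (×18); sum = 22.140000.
I averages over the q = 65 poor units only: 22.140000 / 65 = 0.3406.

0.3406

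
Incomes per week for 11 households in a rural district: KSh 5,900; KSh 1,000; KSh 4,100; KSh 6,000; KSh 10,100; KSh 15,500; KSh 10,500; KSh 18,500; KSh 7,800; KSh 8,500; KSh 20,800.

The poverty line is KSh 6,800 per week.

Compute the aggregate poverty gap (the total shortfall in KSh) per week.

KSh 10,200

Incomes under z: KSh 1,000, KSh 4,100, KSh 5,900, KSh 6,000 (q = 4 of N = 11).
Individual gaps: 6800−1000 = 5800; 6800−4100 = 2700; 6800−5900 = 900; 6800−6000 = 800.
Aggregate gap = KSh 10,200.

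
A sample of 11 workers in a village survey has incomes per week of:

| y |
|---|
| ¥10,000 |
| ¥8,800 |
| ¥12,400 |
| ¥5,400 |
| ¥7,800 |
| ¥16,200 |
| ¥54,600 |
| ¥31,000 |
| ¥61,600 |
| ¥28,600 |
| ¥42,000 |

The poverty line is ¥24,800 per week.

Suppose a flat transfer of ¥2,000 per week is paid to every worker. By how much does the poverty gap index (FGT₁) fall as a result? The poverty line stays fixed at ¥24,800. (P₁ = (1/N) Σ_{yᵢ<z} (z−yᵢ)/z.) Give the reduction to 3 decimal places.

Before: below the line — ¥5,400, ¥7,800, ¥8,800, ¥10,000, ¥12,400, ¥16,200; poverty gap index (FGT₁) = 0.32331.
After the ¥2,000 transfer: below the line — ¥7,400, ¥9,800, ¥10,800, ¥12,000, ¥14,400, ¥18,200; poverty gap index (FGT₁) = 0.27933.
Reduction = 0.32331 − 0.27933 = 0.044.

0.044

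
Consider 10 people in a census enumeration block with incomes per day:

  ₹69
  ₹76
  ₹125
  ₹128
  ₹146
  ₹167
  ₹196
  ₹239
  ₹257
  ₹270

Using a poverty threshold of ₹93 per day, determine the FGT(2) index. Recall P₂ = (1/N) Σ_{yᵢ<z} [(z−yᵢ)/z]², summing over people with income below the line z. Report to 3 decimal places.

Incomes under z: ₹69, ₹76 (q = 2 of N = 10).
Relative gaps: (93−69)/93 = 0.2581; (93−76)/93 = 0.1828.
Squared: 0.0666; 0.0334.
Sum = 0.100012; P₂ = 0.100012 / 10 = 0.010.

0.010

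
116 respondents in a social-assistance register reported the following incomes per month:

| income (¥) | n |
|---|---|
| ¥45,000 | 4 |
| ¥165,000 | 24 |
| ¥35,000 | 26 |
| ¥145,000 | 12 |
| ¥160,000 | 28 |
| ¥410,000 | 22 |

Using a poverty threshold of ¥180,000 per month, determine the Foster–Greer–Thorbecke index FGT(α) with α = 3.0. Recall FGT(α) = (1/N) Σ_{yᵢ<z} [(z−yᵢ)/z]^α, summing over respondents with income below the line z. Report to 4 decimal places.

Poor units: 26×¥35,000, 4×¥45,000, 12×¥145,000, 28×¥160,000, 24×¥165,000 (q = 94 of N = 116).
Normalized shortfalls: (180000−35000)/180000 = 0.8056 (×26); (180000−45000)/180000 = 0.7500 (×4); (180000−145000)/180000 = 0.1944 (×12); (180000−160000)/180000 = 0.1111 (×28); (180000−165000)/180000 = 0.0833 (×24).
Raised to α = 3.0: 0.52274 (×26); 0.42188 (×4); 0.00735 (×12); 0.00137 (×28); 0.00058 (×24).
Sum = 15.419282; FGT(3.0) = 15.419282 / 116 = 0.1329.

0.1329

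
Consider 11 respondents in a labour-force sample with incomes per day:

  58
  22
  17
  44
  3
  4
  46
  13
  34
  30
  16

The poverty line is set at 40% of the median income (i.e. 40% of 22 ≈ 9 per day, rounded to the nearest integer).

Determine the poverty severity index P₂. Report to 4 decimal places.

0.0685

Below z: 3, 4 (q = 2 of N = 11).
Gap ratios (z−y)/z: (9−3)/9 = 0.6667; (9−4)/9 = 0.5556.
Squared: 0.4444; 0.3086.
Sum = 0.753086; P₂ = 0.753086 / 11 = 0.0685.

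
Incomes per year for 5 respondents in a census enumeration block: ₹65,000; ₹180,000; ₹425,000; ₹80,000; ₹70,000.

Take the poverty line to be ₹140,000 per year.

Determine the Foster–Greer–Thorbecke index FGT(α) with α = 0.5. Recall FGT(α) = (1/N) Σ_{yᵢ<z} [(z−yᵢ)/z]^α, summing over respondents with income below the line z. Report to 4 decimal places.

Below the line: ₹65,000, ₹70,000, ₹80,000 (q = 3 of N = 5).
Gap ratios (z−y)/z: (140000−65000)/140000 = 0.5357; (140000−70000)/140000 = 0.5000; (140000−80000)/140000 = 0.4286.
Raised to α = 0.5: 0.73193; 0.70711; 0.65465.
Sum = 2.093686; FGT(0.5) = 2.093686 / 5 = 0.4187.

0.4187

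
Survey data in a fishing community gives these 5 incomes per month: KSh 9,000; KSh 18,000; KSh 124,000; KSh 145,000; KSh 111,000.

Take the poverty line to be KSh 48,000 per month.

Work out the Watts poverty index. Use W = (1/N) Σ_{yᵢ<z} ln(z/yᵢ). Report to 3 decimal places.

0.531

Poor units: KSh 9,000, KSh 18,000 (q = 2 of N = 5).
Log shortfalls: ln(48000/9000) = 1.6740; ln(48000/18000) = 0.9808.
W = 2.654806 / 5 = 0.531.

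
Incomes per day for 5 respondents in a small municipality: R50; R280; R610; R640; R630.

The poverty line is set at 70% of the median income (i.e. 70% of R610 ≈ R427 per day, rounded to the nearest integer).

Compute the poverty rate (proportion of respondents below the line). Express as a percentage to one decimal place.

2 of the 5 respondents have income below R427.
H = 2/5 = 40.0%.

40.0%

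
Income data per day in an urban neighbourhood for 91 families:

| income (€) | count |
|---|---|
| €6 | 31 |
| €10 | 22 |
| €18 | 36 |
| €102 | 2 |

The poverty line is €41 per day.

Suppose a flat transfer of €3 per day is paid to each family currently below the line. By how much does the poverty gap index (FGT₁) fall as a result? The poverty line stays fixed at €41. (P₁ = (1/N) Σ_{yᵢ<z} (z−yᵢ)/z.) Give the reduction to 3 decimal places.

Before: below the line — 31×€6, 22×€10, 36×€18; poverty gap index (FGT₁) = 0.69552.
After the €3 transfer: below the line — 31×€9, 22×€13, 36×€21; poverty gap index (FGT₁) = 0.62396.
Reduction = 0.69552 − 0.62396 = 0.072.

0.072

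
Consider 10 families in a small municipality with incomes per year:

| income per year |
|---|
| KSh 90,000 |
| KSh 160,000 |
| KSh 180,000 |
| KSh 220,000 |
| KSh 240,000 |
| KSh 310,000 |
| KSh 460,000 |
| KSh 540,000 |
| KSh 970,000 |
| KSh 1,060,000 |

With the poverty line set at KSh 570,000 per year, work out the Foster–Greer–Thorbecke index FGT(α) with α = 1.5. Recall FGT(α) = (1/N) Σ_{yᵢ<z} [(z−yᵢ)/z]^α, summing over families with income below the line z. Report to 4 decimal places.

Below the line: KSh 90,000, KSh 160,000, KSh 180,000, KSh 220,000, KSh 240,000, KSh 310,000, KSh 460,000, KSh 540,000 (q = 8 of N = 10).
Relative gaps: (570000−90000)/570000 = 0.8421; (570000−160000)/570000 = 0.7193; (570000−180000)/570000 = 0.6842; (570000−220000)/570000 = 0.6140; (570000−240000)/570000 = 0.5789; (570000−310000)/570000 = 0.4561; (570000−460000)/570000 = 0.1930; (570000−540000)/570000 = 0.0526.
Raised to α = 1.5: 0.77277; 0.61005; 0.56596; 0.48116; 0.44051; 0.30807; 0.08478; 0.01207.
Sum = 3.275368; FGT(1.5) = 3.275368 / 10 = 0.3275.

0.3275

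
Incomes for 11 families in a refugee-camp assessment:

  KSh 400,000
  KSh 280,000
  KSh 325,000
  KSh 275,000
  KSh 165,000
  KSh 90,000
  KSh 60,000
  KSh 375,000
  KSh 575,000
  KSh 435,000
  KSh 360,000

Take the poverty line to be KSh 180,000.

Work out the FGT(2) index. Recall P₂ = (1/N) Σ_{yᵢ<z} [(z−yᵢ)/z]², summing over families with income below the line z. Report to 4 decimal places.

0.0638

Incomes under z: KSh 60,000, KSh 90,000, KSh 165,000 (q = 3 of N = 11).
Normalized shortfalls: (180000−60000)/180000 = 0.6667; (180000−90000)/180000 = 0.5000; (180000−165000)/180000 = 0.0833.
Squared: 0.4444; 0.2500; 0.0069.
Sum = 0.701389; P₂ = 0.701389 / 11 = 0.0638.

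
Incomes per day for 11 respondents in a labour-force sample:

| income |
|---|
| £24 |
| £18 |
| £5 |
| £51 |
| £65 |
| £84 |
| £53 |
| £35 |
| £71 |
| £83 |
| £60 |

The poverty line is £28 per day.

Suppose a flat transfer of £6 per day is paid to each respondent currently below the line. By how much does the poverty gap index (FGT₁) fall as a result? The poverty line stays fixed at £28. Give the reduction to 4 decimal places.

Before: below the line — £5, £18, £24; poverty gap index (FGT₁) = 0.120130.
After the £6 transfer: below the line — £11, £24; poverty gap index (FGT₁) = 0.068182.
Reduction = 0.120130 − 0.068182 = 0.0519.

0.0519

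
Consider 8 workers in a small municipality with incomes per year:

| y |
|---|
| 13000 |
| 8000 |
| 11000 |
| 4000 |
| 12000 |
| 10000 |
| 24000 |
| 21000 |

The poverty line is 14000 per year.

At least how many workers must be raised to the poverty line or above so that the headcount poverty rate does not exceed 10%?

Currently q = 6 of N = 8 are below the line (H = 0.750).
A headcount ratio of at most 10% allows at most ⌊0.10 × 8⌋ = 0 poor workers.
So at least 6 − 0 = 6 must be lifted.

6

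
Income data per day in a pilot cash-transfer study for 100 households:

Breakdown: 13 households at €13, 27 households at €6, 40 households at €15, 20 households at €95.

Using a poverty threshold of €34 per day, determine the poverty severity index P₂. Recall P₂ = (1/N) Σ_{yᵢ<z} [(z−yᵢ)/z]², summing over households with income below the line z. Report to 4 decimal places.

Incomes under z: 27×€6, 13×€13, 40×€15 (q = 80 of N = 100).
Normalized shortfalls: (34−6)/34 = 0.8235 (×27); (34−13)/34 = 0.6176 (×13); (34−15)/34 = 0.5588 (×40).
Squared: 0.6782 (×27); 0.3815 (×13); 0.3123 (×40).
Sum = 35.762111; P₂ = 35.762111 / 100 = 0.3576.

0.3576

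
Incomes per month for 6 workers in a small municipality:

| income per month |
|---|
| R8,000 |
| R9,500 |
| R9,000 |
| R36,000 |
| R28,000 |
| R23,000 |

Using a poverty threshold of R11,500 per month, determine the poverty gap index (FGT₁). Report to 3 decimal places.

Incomes under z: R8,000, R9,000, R9,500 (q = 3 of N = 6).
Relative gaps: (11500−8000)/11500 = 0.3043; (11500−9000)/11500 = 0.2174; (11500−9500)/11500 = 0.1739.
Σ = 0.695652. Dividing by the full population N = 6 gives P₁ = 0.116.

0.116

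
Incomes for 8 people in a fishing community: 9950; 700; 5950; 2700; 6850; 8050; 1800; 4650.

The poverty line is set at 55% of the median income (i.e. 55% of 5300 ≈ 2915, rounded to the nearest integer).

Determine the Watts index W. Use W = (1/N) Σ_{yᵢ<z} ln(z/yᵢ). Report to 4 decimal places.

0.2482

Incomes under z: 700, 1800, 2700 (q = 3 of N = 8).
Log gaps: ln(2915/700) = 1.4265; ln(2915/1800) = 0.4821; ln(2915/2700) = 0.0766.
W = 1.985246 / 8 = 0.2482.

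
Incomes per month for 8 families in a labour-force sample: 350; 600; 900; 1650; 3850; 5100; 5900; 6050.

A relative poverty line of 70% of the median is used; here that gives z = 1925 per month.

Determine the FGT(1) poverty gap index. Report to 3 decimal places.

Poor units: 350, 600, 900, 1650 (q = 4 of N = 8).
Shortfall ratios: (1925−350)/1925 = 0.8182; (1925−600)/1925 = 0.6883; (1925−900)/1925 = 0.5325; (1925−1650)/1925 = 0.1429.
Σ = 2.181818. Dividing by the full population N = 8 gives P₁ = 0.273.

0.273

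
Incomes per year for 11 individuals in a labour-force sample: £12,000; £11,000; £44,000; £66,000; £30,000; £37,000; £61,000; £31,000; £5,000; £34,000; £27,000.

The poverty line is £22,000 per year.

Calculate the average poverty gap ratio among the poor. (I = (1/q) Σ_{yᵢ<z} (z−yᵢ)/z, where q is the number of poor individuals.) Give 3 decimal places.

0.576

Incomes under z: £5,000, £11,000, £12,000 (q = 3 of N = 11).
Shortfall ratios (z−y)/z: 0.7727, 0.5000, 0.4545; sum = 1.727273.
I averages over the q = 3 poor units only: 1.727273 / 3 = 0.576.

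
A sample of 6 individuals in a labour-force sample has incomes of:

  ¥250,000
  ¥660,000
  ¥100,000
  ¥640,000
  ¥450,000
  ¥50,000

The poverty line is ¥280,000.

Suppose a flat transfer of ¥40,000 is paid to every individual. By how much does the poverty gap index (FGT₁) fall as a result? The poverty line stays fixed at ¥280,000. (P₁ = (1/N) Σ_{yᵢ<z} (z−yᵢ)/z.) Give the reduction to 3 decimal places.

Before: below the line — ¥50,000, ¥100,000, ¥250,000; poverty gap index (FGT₁) = 0.26190.
After the ¥40,000 transfer: below the line — ¥90,000, ¥140,000; poverty gap index (FGT₁) = 0.19643.
Reduction = 0.26190 − 0.19643 = 0.065.

0.065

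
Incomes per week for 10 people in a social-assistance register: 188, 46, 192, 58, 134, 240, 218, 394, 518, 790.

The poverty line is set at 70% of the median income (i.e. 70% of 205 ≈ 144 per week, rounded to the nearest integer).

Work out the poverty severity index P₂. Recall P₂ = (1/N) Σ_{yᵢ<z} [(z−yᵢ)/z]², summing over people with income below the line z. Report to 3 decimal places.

0.082

Below the line: 46, 58, 134 (q = 3 of N = 10).
Shortfall ratios: (144−46)/144 = 0.6806; (144−58)/144 = 0.5972; (144−134)/144 = 0.0694.
Squared: 0.4632; 0.3567; 0.0048.
Sum = 0.824653; P₂ = 0.824653 / 10 = 0.082.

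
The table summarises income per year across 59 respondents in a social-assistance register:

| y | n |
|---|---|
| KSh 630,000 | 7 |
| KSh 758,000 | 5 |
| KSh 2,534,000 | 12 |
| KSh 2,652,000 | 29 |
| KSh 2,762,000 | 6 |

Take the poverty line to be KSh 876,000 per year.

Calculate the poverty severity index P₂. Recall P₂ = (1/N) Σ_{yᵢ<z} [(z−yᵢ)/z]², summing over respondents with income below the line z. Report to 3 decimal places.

Poor units: 7×KSh 630,000, 5×KSh 758,000 (q = 12 of N = 59).
Relative gaps: (876000−630000)/876000 = 0.2808 (×7); (876000−758000)/876000 = 0.1347 (×5).
Squared: 0.0789 (×7); 0.0181 (×5).
Sum = 0.642751; P₂ = 0.642751 / 59 = 0.011.

0.011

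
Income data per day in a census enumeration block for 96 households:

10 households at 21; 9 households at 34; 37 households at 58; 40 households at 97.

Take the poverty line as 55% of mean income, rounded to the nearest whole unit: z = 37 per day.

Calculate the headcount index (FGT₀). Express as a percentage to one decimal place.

19.8%

19 of the 96 households have income below 37.
H = 19/96 = 19.8%.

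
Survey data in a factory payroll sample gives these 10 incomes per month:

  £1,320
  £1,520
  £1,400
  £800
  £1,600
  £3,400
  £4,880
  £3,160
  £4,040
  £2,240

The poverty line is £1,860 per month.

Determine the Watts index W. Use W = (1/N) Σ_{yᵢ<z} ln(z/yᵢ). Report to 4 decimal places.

0.1823

Incomes under z: £800, £1,320, £1,400, £1,520, £1,600 (q = 5 of N = 10).
ln(z/y) terms: ln(1860/800) = 0.8437; ln(1860/1320) = 0.3429; ln(1860/1400) = 0.2841; ln(1860/1520) = 0.2019; ln(1860/1600) = 0.1506.
W = 1.823208 / 10 = 0.1823.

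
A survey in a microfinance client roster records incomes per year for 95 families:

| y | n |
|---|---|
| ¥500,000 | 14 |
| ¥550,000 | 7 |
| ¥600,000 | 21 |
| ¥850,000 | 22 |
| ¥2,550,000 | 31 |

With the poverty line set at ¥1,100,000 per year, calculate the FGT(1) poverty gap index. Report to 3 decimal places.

Below the line: 14×¥500,000, 7×¥550,000, 21×¥600,000, 22×¥850,000 (q = 64 of N = 95).
Normalized shortfalls: (1100000−500000)/1100000 = 0.5455 (×14); (1100000−550000)/1100000 = 0.5000 (×7); (1100000−600000)/1100000 = 0.4545 (×21); (1100000−850000)/1100000 = 0.2273 (×22).
Sum of shortfalls = 25.681818; P₁ averages over all N: 25.681818 / 95 = 0.270.

0.270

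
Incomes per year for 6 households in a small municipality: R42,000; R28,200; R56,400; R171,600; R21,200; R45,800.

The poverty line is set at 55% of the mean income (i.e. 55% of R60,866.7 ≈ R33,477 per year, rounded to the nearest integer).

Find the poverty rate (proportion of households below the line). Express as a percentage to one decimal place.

2 of the 6 households have income below R33,477.
H = 2/6 = 33.3%.

33.3%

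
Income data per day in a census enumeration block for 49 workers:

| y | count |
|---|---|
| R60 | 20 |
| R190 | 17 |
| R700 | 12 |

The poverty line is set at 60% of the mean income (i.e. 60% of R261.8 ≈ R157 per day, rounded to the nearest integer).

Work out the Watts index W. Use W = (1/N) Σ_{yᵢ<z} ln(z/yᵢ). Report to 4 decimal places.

Poor units: 20×R60 (q = 20 of N = 49).
Log gaps: ln(157/60) = 0.9619 (×20).
W = 19.238025 / 49 = 0.3926.

0.3926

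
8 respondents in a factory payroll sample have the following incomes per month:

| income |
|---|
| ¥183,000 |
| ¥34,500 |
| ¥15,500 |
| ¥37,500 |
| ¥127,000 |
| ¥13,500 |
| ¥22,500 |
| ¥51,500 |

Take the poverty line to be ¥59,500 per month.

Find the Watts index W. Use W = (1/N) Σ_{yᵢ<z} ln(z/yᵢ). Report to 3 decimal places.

Below the line: ¥13,500, ¥15,500, ¥22,500, ¥34,500, ¥37,500, ¥51,500 (q = 6 of N = 8).
Log gaps: ln(59500/13500) = 1.4833; ln(59500/15500) = 1.3451; ln(59500/22500) = 0.9725; ln(59500/34500) = 0.5450; ln(59500/37500) = 0.4616; ln(59500/51500) = 0.1444.
W = 4.951931 / 8 = 0.619.

0.619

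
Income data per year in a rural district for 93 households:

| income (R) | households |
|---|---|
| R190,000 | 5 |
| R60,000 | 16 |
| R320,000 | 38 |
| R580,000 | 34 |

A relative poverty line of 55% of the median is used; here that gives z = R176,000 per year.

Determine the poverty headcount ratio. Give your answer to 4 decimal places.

0.1720

16 of the 93 households have income below R176,000.
H = 16/93 = 0.1720.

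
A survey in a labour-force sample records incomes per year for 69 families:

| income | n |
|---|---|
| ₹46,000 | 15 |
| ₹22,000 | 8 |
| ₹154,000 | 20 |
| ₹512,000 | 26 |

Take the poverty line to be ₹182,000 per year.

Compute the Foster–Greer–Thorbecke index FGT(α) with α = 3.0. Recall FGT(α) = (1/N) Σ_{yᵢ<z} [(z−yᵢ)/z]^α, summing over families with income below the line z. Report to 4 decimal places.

0.1705

Poor units: 8×₹22,000, 15×₹46,000, 20×₹154,000 (q = 43 of N = 69).
Normalized shortfalls: (182000−22000)/182000 = 0.8791 (×8); (182000−46000)/182000 = 0.7473 (×15); (182000−154000)/182000 = 0.1538 (×20).
Raised to α = 3.0: 0.67943 (×8); 0.41726 (×15); 0.00364 (×20).
Sum = 11.767119; FGT(3.0) = 11.767119 / 69 = 0.1705.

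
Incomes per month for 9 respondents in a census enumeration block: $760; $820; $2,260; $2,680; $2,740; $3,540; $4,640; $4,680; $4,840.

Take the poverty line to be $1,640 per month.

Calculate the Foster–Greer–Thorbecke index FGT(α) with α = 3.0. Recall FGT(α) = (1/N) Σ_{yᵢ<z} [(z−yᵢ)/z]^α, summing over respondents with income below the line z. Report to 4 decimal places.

0.0311

Below the line: $760, $820 (q = 2 of N = 9).
Gap ratios (z−y)/z: (1640−760)/1640 = 0.5366; (1640−820)/1640 = 0.5000.
Raised to α = 3.0: 0.15450; 0.12500.
Sum = 0.279496; FGT(3.0) = 0.279496 / 9 = 0.0311.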